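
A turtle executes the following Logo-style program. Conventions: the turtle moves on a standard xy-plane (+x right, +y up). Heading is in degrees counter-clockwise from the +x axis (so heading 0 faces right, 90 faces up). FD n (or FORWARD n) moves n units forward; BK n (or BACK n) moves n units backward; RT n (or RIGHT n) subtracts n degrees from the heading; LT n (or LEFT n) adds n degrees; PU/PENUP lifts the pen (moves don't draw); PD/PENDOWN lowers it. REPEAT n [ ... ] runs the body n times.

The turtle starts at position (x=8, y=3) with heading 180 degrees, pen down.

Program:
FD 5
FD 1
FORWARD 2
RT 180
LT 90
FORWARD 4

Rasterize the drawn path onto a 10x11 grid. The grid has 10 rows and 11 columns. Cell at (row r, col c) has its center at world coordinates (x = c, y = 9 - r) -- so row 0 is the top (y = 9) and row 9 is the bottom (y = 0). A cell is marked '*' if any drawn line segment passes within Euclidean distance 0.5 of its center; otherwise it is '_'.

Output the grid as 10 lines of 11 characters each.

Segment 0: (8,3) -> (3,3)
Segment 1: (3,3) -> (2,3)
Segment 2: (2,3) -> (0,3)
Segment 3: (0,3) -> (0,7)

Answer: ___________
___________
*__________
*__________
*__________
*__________
*********__
___________
___________
___________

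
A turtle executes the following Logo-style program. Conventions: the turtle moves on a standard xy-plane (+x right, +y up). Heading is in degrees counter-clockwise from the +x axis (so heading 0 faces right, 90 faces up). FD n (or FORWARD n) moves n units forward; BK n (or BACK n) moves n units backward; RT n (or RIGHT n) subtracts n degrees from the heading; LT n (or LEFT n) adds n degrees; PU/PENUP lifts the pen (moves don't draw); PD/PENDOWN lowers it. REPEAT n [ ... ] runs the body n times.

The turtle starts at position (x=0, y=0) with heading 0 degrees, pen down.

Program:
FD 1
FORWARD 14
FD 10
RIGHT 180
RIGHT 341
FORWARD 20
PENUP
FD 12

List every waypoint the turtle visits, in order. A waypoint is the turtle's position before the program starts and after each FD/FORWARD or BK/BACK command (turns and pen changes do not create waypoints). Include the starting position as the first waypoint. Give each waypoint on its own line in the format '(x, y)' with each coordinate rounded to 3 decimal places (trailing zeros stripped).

Executing turtle program step by step:
Start: pos=(0,0), heading=0, pen down
FD 1: (0,0) -> (1,0) [heading=0, draw]
FD 14: (1,0) -> (15,0) [heading=0, draw]
FD 10: (15,0) -> (25,0) [heading=0, draw]
RT 180: heading 0 -> 180
RT 341: heading 180 -> 199
FD 20: (25,0) -> (6.09,-6.511) [heading=199, draw]
PU: pen up
FD 12: (6.09,-6.511) -> (-5.257,-10.418) [heading=199, move]
Final: pos=(-5.257,-10.418), heading=199, 4 segment(s) drawn
Waypoints (6 total):
(0, 0)
(1, 0)
(15, 0)
(25, 0)
(6.09, -6.511)
(-5.257, -10.418)

Answer: (0, 0)
(1, 0)
(15, 0)
(25, 0)
(6.09, -6.511)
(-5.257, -10.418)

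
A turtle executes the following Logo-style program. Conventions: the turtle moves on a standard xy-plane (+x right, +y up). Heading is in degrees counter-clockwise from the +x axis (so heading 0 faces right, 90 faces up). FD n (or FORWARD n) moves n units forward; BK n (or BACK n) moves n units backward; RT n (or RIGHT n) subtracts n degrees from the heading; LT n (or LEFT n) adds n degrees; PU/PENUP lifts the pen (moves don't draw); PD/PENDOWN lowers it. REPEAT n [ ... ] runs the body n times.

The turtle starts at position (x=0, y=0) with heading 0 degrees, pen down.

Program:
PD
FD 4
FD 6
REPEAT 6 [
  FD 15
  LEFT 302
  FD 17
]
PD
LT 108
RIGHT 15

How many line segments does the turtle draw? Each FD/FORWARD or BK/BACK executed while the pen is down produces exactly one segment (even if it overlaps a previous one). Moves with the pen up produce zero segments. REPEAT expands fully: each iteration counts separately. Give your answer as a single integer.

Answer: 14

Derivation:
Executing turtle program step by step:
Start: pos=(0,0), heading=0, pen down
PD: pen down
FD 4: (0,0) -> (4,0) [heading=0, draw]
FD 6: (4,0) -> (10,0) [heading=0, draw]
REPEAT 6 [
  -- iteration 1/6 --
  FD 15: (10,0) -> (25,0) [heading=0, draw]
  LT 302: heading 0 -> 302
  FD 17: (25,0) -> (34.009,-14.417) [heading=302, draw]
  -- iteration 2/6 --
  FD 15: (34.009,-14.417) -> (41.957,-27.138) [heading=302, draw]
  LT 302: heading 302 -> 244
  FD 17: (41.957,-27.138) -> (34.505,-42.417) [heading=244, draw]
  -- iteration 3/6 --
  FD 15: (34.505,-42.417) -> (27.93,-55.899) [heading=244, draw]
  LT 302: heading 244 -> 186
  FD 17: (27.93,-55.899) -> (11.023,-57.676) [heading=186, draw]
  -- iteration 4/6 --
  FD 15: (11.023,-57.676) -> (-3.895,-59.244) [heading=186, draw]
  LT 302: heading 186 -> 128
  FD 17: (-3.895,-59.244) -> (-14.361,-45.848) [heading=128, draw]
  -- iteration 5/6 --
  FD 15: (-14.361,-45.848) -> (-23.596,-34.028) [heading=128, draw]
  LT 302: heading 128 -> 70
  FD 17: (-23.596,-34.028) -> (-17.782,-18.053) [heading=70, draw]
  -- iteration 6/6 --
  FD 15: (-17.782,-18.053) -> (-12.652,-3.957) [heading=70, draw]
  LT 302: heading 70 -> 12
  FD 17: (-12.652,-3.957) -> (3.977,-0.423) [heading=12, draw]
]
PD: pen down
LT 108: heading 12 -> 120
RT 15: heading 120 -> 105
Final: pos=(3.977,-0.423), heading=105, 14 segment(s) drawn
Segments drawn: 14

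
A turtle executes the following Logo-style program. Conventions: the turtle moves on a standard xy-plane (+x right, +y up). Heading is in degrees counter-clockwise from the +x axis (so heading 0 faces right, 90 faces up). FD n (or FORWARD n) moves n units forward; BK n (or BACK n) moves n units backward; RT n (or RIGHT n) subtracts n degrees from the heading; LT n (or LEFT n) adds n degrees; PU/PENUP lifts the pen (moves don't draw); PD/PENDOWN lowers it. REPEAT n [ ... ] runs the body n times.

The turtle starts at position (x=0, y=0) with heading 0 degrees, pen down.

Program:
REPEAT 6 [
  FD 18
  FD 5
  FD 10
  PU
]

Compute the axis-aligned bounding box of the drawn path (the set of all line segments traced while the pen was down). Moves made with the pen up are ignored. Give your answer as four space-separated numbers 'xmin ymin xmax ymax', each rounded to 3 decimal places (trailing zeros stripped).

Executing turtle program step by step:
Start: pos=(0,0), heading=0, pen down
REPEAT 6 [
  -- iteration 1/6 --
  FD 18: (0,0) -> (18,0) [heading=0, draw]
  FD 5: (18,0) -> (23,0) [heading=0, draw]
  FD 10: (23,0) -> (33,0) [heading=0, draw]
  PU: pen up
  -- iteration 2/6 --
  FD 18: (33,0) -> (51,0) [heading=0, move]
  FD 5: (51,0) -> (56,0) [heading=0, move]
  FD 10: (56,0) -> (66,0) [heading=0, move]
  PU: pen up
  -- iteration 3/6 --
  FD 18: (66,0) -> (84,0) [heading=0, move]
  FD 5: (84,0) -> (89,0) [heading=0, move]
  FD 10: (89,0) -> (99,0) [heading=0, move]
  PU: pen up
  -- iteration 4/6 --
  FD 18: (99,0) -> (117,0) [heading=0, move]
  FD 5: (117,0) -> (122,0) [heading=0, move]
  FD 10: (122,0) -> (132,0) [heading=0, move]
  PU: pen up
  -- iteration 5/6 --
  FD 18: (132,0) -> (150,0) [heading=0, move]
  FD 5: (150,0) -> (155,0) [heading=0, move]
  FD 10: (155,0) -> (165,0) [heading=0, move]
  PU: pen up
  -- iteration 6/6 --
  FD 18: (165,0) -> (183,0) [heading=0, move]
  FD 5: (183,0) -> (188,0) [heading=0, move]
  FD 10: (188,0) -> (198,0) [heading=0, move]
  PU: pen up
]
Final: pos=(198,0), heading=0, 3 segment(s) drawn

Segment endpoints: x in {0, 18, 23, 33}, y in {0}
xmin=0, ymin=0, xmax=33, ymax=0

Answer: 0 0 33 0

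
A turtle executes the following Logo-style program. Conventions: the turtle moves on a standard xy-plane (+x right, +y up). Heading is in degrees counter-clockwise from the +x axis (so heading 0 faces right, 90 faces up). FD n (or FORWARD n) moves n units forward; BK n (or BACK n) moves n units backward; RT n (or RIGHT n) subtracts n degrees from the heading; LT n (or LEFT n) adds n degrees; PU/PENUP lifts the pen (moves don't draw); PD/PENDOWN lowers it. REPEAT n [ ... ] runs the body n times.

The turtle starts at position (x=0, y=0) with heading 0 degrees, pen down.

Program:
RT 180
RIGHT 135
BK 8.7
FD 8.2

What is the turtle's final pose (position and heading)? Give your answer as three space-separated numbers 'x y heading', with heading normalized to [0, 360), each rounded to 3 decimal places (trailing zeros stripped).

Executing turtle program step by step:
Start: pos=(0,0), heading=0, pen down
RT 180: heading 0 -> 180
RT 135: heading 180 -> 45
BK 8.7: (0,0) -> (-6.152,-6.152) [heading=45, draw]
FD 8.2: (-6.152,-6.152) -> (-0.354,-0.354) [heading=45, draw]
Final: pos=(-0.354,-0.354), heading=45, 2 segment(s) drawn

Answer: -0.354 -0.354 45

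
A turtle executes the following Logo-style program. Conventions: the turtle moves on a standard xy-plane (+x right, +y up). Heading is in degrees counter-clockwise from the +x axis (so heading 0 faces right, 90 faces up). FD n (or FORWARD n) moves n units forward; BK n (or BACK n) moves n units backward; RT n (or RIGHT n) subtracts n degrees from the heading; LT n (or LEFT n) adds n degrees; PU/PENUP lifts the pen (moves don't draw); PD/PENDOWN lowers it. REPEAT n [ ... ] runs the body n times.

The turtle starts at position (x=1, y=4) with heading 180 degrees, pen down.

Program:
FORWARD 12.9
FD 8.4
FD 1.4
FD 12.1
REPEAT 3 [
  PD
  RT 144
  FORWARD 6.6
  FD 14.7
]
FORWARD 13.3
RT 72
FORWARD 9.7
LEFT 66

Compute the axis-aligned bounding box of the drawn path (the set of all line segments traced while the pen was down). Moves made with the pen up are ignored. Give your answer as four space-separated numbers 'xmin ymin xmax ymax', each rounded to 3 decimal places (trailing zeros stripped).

Executing turtle program step by step:
Start: pos=(1,4), heading=180, pen down
FD 12.9: (1,4) -> (-11.9,4) [heading=180, draw]
FD 8.4: (-11.9,4) -> (-20.3,4) [heading=180, draw]
FD 1.4: (-20.3,4) -> (-21.7,4) [heading=180, draw]
FD 12.1: (-21.7,4) -> (-33.8,4) [heading=180, draw]
REPEAT 3 [
  -- iteration 1/3 --
  PD: pen down
  RT 144: heading 180 -> 36
  FD 6.6: (-33.8,4) -> (-28.46,7.879) [heading=36, draw]
  FD 14.7: (-28.46,7.879) -> (-16.568,16.52) [heading=36, draw]
  -- iteration 2/3 --
  PD: pen down
  RT 144: heading 36 -> 252
  FD 6.6: (-16.568,16.52) -> (-18.607,10.243) [heading=252, draw]
  FD 14.7: (-18.607,10.243) -> (-23.15,-3.738) [heading=252, draw]
  -- iteration 3/3 --
  PD: pen down
  RT 144: heading 252 -> 108
  FD 6.6: (-23.15,-3.738) -> (-25.19,2.539) [heading=108, draw]
  FD 14.7: (-25.19,2.539) -> (-29.732,16.52) [heading=108, draw]
]
FD 13.3: (-29.732,16.52) -> (-33.842,29.169) [heading=108, draw]
RT 72: heading 108 -> 36
FD 9.7: (-33.842,29.169) -> (-25.995,34.87) [heading=36, draw]
LT 66: heading 36 -> 102
Final: pos=(-25.995,34.87), heading=102, 12 segment(s) drawn

Segment endpoints: x in {-33.842, -33.8, -29.732, -28.46, -25.995, -25.19, -23.15, -21.7, -20.3, -18.607, -16.568, -11.9, 1}, y in {-3.738, 2.539, 4, 4, 4, 4, 7.879, 10.243, 16.52, 16.52, 29.169, 34.87}
xmin=-33.842, ymin=-3.738, xmax=1, ymax=34.87

Answer: -33.842 -3.738 1 34.87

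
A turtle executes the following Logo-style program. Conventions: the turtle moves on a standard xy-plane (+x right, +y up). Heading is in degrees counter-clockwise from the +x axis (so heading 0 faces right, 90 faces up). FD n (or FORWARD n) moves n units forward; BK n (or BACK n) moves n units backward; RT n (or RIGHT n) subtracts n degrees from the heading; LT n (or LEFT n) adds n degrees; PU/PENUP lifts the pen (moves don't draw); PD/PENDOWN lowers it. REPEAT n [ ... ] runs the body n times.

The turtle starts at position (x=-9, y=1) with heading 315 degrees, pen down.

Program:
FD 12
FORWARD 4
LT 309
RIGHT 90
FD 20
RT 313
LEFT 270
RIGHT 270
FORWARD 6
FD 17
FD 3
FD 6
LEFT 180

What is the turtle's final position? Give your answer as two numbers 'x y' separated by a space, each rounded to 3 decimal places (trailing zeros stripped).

Answer: -41.727 -29.217

Derivation:
Executing turtle program step by step:
Start: pos=(-9,1), heading=315, pen down
FD 12: (-9,1) -> (-0.515,-7.485) [heading=315, draw]
FD 4: (-0.515,-7.485) -> (2.314,-10.314) [heading=315, draw]
LT 309: heading 315 -> 264
RT 90: heading 264 -> 174
FD 20: (2.314,-10.314) -> (-17.577,-8.223) [heading=174, draw]
RT 313: heading 174 -> 221
LT 270: heading 221 -> 131
RT 270: heading 131 -> 221
FD 6: (-17.577,-8.223) -> (-22.105,-12.159) [heading=221, draw]
FD 17: (-22.105,-12.159) -> (-34.935,-23.312) [heading=221, draw]
FD 3: (-34.935,-23.312) -> (-37.199,-25.281) [heading=221, draw]
FD 6: (-37.199,-25.281) -> (-41.727,-29.217) [heading=221, draw]
LT 180: heading 221 -> 41
Final: pos=(-41.727,-29.217), heading=41, 7 segment(s) drawn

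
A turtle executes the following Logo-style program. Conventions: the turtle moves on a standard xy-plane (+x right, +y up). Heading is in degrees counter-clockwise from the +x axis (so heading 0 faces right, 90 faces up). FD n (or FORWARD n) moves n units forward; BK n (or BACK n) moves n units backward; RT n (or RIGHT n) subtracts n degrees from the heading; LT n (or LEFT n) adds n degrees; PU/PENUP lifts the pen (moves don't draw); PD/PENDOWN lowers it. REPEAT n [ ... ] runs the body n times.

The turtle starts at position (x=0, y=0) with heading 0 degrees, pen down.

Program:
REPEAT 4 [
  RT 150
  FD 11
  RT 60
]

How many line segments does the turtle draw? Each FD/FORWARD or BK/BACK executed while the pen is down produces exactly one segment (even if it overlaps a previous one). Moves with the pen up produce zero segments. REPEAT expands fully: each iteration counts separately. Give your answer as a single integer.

Answer: 4

Derivation:
Executing turtle program step by step:
Start: pos=(0,0), heading=0, pen down
REPEAT 4 [
  -- iteration 1/4 --
  RT 150: heading 0 -> 210
  FD 11: (0,0) -> (-9.526,-5.5) [heading=210, draw]
  RT 60: heading 210 -> 150
  -- iteration 2/4 --
  RT 150: heading 150 -> 0
  FD 11: (-9.526,-5.5) -> (1.474,-5.5) [heading=0, draw]
  RT 60: heading 0 -> 300
  -- iteration 3/4 --
  RT 150: heading 300 -> 150
  FD 11: (1.474,-5.5) -> (-8.053,0) [heading=150, draw]
  RT 60: heading 150 -> 90
  -- iteration 4/4 --
  RT 150: heading 90 -> 300
  FD 11: (-8.053,0) -> (-2.553,-9.526) [heading=300, draw]
  RT 60: heading 300 -> 240
]
Final: pos=(-2.553,-9.526), heading=240, 4 segment(s) drawn
Segments drawn: 4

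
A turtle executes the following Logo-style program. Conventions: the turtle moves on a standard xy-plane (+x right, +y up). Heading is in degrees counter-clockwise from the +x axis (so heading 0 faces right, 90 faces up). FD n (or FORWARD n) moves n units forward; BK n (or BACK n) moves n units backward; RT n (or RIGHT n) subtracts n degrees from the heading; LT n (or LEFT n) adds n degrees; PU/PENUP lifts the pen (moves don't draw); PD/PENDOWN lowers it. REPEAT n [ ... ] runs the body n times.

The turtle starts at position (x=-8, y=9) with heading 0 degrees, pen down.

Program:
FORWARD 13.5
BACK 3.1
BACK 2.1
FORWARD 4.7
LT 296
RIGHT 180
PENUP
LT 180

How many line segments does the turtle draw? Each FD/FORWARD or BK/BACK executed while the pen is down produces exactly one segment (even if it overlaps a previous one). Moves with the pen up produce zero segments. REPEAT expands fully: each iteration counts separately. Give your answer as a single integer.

Answer: 4

Derivation:
Executing turtle program step by step:
Start: pos=(-8,9), heading=0, pen down
FD 13.5: (-8,9) -> (5.5,9) [heading=0, draw]
BK 3.1: (5.5,9) -> (2.4,9) [heading=0, draw]
BK 2.1: (2.4,9) -> (0.3,9) [heading=0, draw]
FD 4.7: (0.3,9) -> (5,9) [heading=0, draw]
LT 296: heading 0 -> 296
RT 180: heading 296 -> 116
PU: pen up
LT 180: heading 116 -> 296
Final: pos=(5,9), heading=296, 4 segment(s) drawn
Segments drawn: 4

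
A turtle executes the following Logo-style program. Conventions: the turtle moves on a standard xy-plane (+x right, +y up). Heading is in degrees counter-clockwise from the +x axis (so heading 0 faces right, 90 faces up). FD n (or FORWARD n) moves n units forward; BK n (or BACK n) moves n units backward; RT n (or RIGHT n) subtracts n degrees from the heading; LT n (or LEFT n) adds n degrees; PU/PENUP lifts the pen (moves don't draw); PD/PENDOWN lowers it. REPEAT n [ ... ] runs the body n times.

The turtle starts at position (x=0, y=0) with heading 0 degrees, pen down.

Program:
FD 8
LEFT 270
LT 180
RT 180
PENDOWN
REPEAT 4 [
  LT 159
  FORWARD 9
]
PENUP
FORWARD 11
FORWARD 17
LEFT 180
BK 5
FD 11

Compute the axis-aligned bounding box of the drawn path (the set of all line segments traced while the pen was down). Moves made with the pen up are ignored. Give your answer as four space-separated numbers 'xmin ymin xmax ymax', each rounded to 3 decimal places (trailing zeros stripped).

Executing turtle program step by step:
Start: pos=(0,0), heading=0, pen down
FD 8: (0,0) -> (8,0) [heading=0, draw]
LT 270: heading 0 -> 270
LT 180: heading 270 -> 90
RT 180: heading 90 -> 270
PD: pen down
REPEAT 4 [
  -- iteration 1/4 --
  LT 159: heading 270 -> 69
  FD 9: (8,0) -> (11.225,8.402) [heading=69, draw]
  -- iteration 2/4 --
  LT 159: heading 69 -> 228
  FD 9: (11.225,8.402) -> (5.203,1.714) [heading=228, draw]
  -- iteration 3/4 --
  LT 159: heading 228 -> 27
  FD 9: (5.203,1.714) -> (13.222,5.8) [heading=27, draw]
  -- iteration 4/4 --
  LT 159: heading 27 -> 186
  FD 9: (13.222,5.8) -> (4.271,4.859) [heading=186, draw]
]
PU: pen up
FD 11: (4.271,4.859) -> (-6.668,3.709) [heading=186, move]
FD 17: (-6.668,3.709) -> (-23.575,1.932) [heading=186, move]
LT 180: heading 186 -> 6
BK 5: (-23.575,1.932) -> (-28.548,1.41) [heading=6, move]
FD 11: (-28.548,1.41) -> (-17.608,2.559) [heading=6, move]
Final: pos=(-17.608,2.559), heading=6, 5 segment(s) drawn

Segment endpoints: x in {0, 4.271, 5.203, 8, 11.225, 13.222}, y in {0, 1.714, 4.859, 5.8, 8.402}
xmin=0, ymin=0, xmax=13.222, ymax=8.402

Answer: 0 0 13.222 8.402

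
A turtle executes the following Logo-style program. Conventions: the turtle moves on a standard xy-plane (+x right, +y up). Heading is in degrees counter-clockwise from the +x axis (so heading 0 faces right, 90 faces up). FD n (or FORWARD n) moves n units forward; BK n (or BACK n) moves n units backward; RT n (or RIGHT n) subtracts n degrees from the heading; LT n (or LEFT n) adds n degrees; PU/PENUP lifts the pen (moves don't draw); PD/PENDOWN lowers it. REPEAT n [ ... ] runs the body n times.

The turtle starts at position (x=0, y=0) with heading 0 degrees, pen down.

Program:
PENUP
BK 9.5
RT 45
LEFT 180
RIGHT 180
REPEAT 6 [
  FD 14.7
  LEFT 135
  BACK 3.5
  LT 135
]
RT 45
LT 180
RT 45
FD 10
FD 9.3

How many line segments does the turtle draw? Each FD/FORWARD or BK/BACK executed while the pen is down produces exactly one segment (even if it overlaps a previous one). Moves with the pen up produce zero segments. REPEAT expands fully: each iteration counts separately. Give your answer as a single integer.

Executing turtle program step by step:
Start: pos=(0,0), heading=0, pen down
PU: pen up
BK 9.5: (0,0) -> (-9.5,0) [heading=0, move]
RT 45: heading 0 -> 315
LT 180: heading 315 -> 135
RT 180: heading 135 -> 315
REPEAT 6 [
  -- iteration 1/6 --
  FD 14.7: (-9.5,0) -> (0.894,-10.394) [heading=315, move]
  LT 135: heading 315 -> 90
  BK 3.5: (0.894,-10.394) -> (0.894,-13.894) [heading=90, move]
  LT 135: heading 90 -> 225
  -- iteration 2/6 --
  FD 14.7: (0.894,-13.894) -> (-9.5,-24.289) [heading=225, move]
  LT 135: heading 225 -> 0
  BK 3.5: (-9.5,-24.289) -> (-13,-24.289) [heading=0, move]
  LT 135: heading 0 -> 135
  -- iteration 3/6 --
  FD 14.7: (-13,-24.289) -> (-23.394,-13.894) [heading=135, move]
  LT 135: heading 135 -> 270
  BK 3.5: (-23.394,-13.894) -> (-23.394,-10.394) [heading=270, move]
  LT 135: heading 270 -> 45
  -- iteration 4/6 --
  FD 14.7: (-23.394,-10.394) -> (-13,0) [heading=45, move]
  LT 135: heading 45 -> 180
  BK 3.5: (-13,0) -> (-9.5,0) [heading=180, move]
  LT 135: heading 180 -> 315
  -- iteration 5/6 --
  FD 14.7: (-9.5,0) -> (0.894,-10.394) [heading=315, move]
  LT 135: heading 315 -> 90
  BK 3.5: (0.894,-10.394) -> (0.894,-13.894) [heading=90, move]
  LT 135: heading 90 -> 225
  -- iteration 6/6 --
  FD 14.7: (0.894,-13.894) -> (-9.5,-24.289) [heading=225, move]
  LT 135: heading 225 -> 0
  BK 3.5: (-9.5,-24.289) -> (-13,-24.289) [heading=0, move]
  LT 135: heading 0 -> 135
]
RT 45: heading 135 -> 90
LT 180: heading 90 -> 270
RT 45: heading 270 -> 225
FD 10: (-13,-24.289) -> (-20.071,-31.36) [heading=225, move]
FD 9.3: (-20.071,-31.36) -> (-26.647,-37.936) [heading=225, move]
Final: pos=(-26.647,-37.936), heading=225, 0 segment(s) drawn
Segments drawn: 0

Answer: 0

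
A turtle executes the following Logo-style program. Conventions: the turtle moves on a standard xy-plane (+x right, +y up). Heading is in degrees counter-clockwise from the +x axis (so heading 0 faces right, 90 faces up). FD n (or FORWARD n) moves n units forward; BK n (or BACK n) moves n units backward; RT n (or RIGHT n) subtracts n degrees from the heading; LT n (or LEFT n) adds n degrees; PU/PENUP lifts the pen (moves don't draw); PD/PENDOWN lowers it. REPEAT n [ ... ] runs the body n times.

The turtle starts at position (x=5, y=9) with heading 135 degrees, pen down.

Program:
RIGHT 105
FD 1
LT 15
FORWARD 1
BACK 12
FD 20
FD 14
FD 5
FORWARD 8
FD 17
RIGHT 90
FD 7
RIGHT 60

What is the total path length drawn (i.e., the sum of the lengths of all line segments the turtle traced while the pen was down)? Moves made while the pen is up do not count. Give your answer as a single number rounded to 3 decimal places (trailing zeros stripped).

Executing turtle program step by step:
Start: pos=(5,9), heading=135, pen down
RT 105: heading 135 -> 30
FD 1: (5,9) -> (5.866,9.5) [heading=30, draw]
LT 15: heading 30 -> 45
FD 1: (5.866,9.5) -> (6.573,10.207) [heading=45, draw]
BK 12: (6.573,10.207) -> (-1.912,1.722) [heading=45, draw]
FD 20: (-1.912,1.722) -> (12.23,15.864) [heading=45, draw]
FD 14: (12.23,15.864) -> (22.129,25.763) [heading=45, draw]
FD 5: (22.129,25.763) -> (25.665,29.299) [heading=45, draw]
FD 8: (25.665,29.299) -> (31.322,34.956) [heading=45, draw]
FD 17: (31.322,34.956) -> (43.343,46.977) [heading=45, draw]
RT 90: heading 45 -> 315
FD 7: (43.343,46.977) -> (48.292,42.027) [heading=315, draw]
RT 60: heading 315 -> 255
Final: pos=(48.292,42.027), heading=255, 9 segment(s) drawn

Segment lengths:
  seg 1: (5,9) -> (5.866,9.5), length = 1
  seg 2: (5.866,9.5) -> (6.573,10.207), length = 1
  seg 3: (6.573,10.207) -> (-1.912,1.722), length = 12
  seg 4: (-1.912,1.722) -> (12.23,15.864), length = 20
  seg 5: (12.23,15.864) -> (22.129,25.763), length = 14
  seg 6: (22.129,25.763) -> (25.665,29.299), length = 5
  seg 7: (25.665,29.299) -> (31.322,34.956), length = 8
  seg 8: (31.322,34.956) -> (43.343,46.977), length = 17
  seg 9: (43.343,46.977) -> (48.292,42.027), length = 7
Total = 85

Answer: 85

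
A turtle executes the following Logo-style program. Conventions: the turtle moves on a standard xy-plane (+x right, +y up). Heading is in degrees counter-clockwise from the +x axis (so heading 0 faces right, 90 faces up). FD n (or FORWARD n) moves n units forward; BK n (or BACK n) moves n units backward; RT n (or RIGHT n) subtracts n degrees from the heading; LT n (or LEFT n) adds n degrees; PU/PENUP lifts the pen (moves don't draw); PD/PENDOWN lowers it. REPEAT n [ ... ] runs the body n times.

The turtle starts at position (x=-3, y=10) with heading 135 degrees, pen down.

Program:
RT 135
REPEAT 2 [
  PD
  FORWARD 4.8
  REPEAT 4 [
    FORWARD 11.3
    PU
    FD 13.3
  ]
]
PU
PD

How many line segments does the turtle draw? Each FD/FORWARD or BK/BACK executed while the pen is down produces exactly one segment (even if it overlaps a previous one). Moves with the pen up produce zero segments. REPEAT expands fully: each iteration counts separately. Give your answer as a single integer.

Answer: 4

Derivation:
Executing turtle program step by step:
Start: pos=(-3,10), heading=135, pen down
RT 135: heading 135 -> 0
REPEAT 2 [
  -- iteration 1/2 --
  PD: pen down
  FD 4.8: (-3,10) -> (1.8,10) [heading=0, draw]
  REPEAT 4 [
    -- iteration 1/4 --
    FD 11.3: (1.8,10) -> (13.1,10) [heading=0, draw]
    PU: pen up
    FD 13.3: (13.1,10) -> (26.4,10) [heading=0, move]
    -- iteration 2/4 --
    FD 11.3: (26.4,10) -> (37.7,10) [heading=0, move]
    PU: pen up
    FD 13.3: (37.7,10) -> (51,10) [heading=0, move]
    -- iteration 3/4 --
    FD 11.3: (51,10) -> (62.3,10) [heading=0, move]
    PU: pen up
    FD 13.3: (62.3,10) -> (75.6,10) [heading=0, move]
    -- iteration 4/4 --
    FD 11.3: (75.6,10) -> (86.9,10) [heading=0, move]
    PU: pen up
    FD 13.3: (86.9,10) -> (100.2,10) [heading=0, move]
  ]
  -- iteration 2/2 --
  PD: pen down
  FD 4.8: (100.2,10) -> (105,10) [heading=0, draw]
  REPEAT 4 [
    -- iteration 1/4 --
    FD 11.3: (105,10) -> (116.3,10) [heading=0, draw]
    PU: pen up
    FD 13.3: (116.3,10) -> (129.6,10) [heading=0, move]
    -- iteration 2/4 --
    FD 11.3: (129.6,10) -> (140.9,10) [heading=0, move]
    PU: pen up
    FD 13.3: (140.9,10) -> (154.2,10) [heading=0, move]
    -- iteration 3/4 --
    FD 11.3: (154.2,10) -> (165.5,10) [heading=0, move]
    PU: pen up
    FD 13.3: (165.5,10) -> (178.8,10) [heading=0, move]
    -- iteration 4/4 --
    FD 11.3: (178.8,10) -> (190.1,10) [heading=0, move]
    PU: pen up
    FD 13.3: (190.1,10) -> (203.4,10) [heading=0, move]
  ]
]
PU: pen up
PD: pen down
Final: pos=(203.4,10), heading=0, 4 segment(s) drawn
Segments drawn: 4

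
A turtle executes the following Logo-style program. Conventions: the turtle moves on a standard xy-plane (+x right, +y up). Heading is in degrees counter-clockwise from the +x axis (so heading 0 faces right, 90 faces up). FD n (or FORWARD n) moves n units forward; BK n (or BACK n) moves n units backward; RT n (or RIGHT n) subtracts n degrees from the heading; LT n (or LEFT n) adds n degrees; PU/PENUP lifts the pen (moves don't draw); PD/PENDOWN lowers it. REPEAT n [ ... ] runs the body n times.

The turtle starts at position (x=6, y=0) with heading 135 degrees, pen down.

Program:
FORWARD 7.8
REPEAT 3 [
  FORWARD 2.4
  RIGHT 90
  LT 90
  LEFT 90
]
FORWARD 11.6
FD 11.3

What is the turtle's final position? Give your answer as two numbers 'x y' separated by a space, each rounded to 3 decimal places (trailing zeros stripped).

Answer: 14.98 20.011

Derivation:
Executing turtle program step by step:
Start: pos=(6,0), heading=135, pen down
FD 7.8: (6,0) -> (0.485,5.515) [heading=135, draw]
REPEAT 3 [
  -- iteration 1/3 --
  FD 2.4: (0.485,5.515) -> (-1.212,7.212) [heading=135, draw]
  RT 90: heading 135 -> 45
  LT 90: heading 45 -> 135
  LT 90: heading 135 -> 225
  -- iteration 2/3 --
  FD 2.4: (-1.212,7.212) -> (-2.91,5.515) [heading=225, draw]
  RT 90: heading 225 -> 135
  LT 90: heading 135 -> 225
  LT 90: heading 225 -> 315
  -- iteration 3/3 --
  FD 2.4: (-2.91,5.515) -> (-1.212,3.818) [heading=315, draw]
  RT 90: heading 315 -> 225
  LT 90: heading 225 -> 315
  LT 90: heading 315 -> 45
]
FD 11.6: (-1.212,3.818) -> (6.99,12.021) [heading=45, draw]
FD 11.3: (6.99,12.021) -> (14.98,20.011) [heading=45, draw]
Final: pos=(14.98,20.011), heading=45, 6 segment(s) drawn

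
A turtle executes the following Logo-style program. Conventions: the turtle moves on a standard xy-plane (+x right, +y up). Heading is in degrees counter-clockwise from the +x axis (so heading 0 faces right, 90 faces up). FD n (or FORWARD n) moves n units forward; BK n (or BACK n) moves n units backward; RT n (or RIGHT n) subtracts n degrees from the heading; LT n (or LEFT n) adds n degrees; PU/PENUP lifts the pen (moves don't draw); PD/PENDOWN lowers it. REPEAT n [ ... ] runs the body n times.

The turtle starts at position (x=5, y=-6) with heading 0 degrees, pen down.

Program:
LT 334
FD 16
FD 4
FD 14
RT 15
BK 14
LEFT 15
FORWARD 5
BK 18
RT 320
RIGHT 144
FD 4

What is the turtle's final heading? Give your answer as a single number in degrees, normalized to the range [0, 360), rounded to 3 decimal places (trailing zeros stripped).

Executing turtle program step by step:
Start: pos=(5,-6), heading=0, pen down
LT 334: heading 0 -> 334
FD 16: (5,-6) -> (19.381,-13.014) [heading=334, draw]
FD 4: (19.381,-13.014) -> (22.976,-14.767) [heading=334, draw]
FD 14: (22.976,-14.767) -> (35.559,-20.905) [heading=334, draw]
RT 15: heading 334 -> 319
BK 14: (35.559,-20.905) -> (24.993,-11.72) [heading=319, draw]
LT 15: heading 319 -> 334
FD 5: (24.993,-11.72) -> (29.487,-13.912) [heading=334, draw]
BK 18: (29.487,-13.912) -> (13.309,-6.021) [heading=334, draw]
RT 320: heading 334 -> 14
RT 144: heading 14 -> 230
FD 4: (13.309,-6.021) -> (10.738,-9.085) [heading=230, draw]
Final: pos=(10.738,-9.085), heading=230, 7 segment(s) drawn

Answer: 230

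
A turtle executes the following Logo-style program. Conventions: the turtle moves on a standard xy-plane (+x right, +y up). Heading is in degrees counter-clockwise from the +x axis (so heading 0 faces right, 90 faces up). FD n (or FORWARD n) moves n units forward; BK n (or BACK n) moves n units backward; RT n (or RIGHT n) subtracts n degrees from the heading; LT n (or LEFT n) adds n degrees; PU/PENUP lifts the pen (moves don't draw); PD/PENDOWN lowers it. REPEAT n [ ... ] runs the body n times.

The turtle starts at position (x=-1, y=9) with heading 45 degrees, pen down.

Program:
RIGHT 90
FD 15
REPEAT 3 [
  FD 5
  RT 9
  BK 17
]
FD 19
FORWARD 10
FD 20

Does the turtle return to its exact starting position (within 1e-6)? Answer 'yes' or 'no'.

Answer: no

Derivation:
Executing turtle program step by step:
Start: pos=(-1,9), heading=45, pen down
RT 90: heading 45 -> 315
FD 15: (-1,9) -> (9.607,-1.607) [heading=315, draw]
REPEAT 3 [
  -- iteration 1/3 --
  FD 5: (9.607,-1.607) -> (13.142,-5.142) [heading=315, draw]
  RT 9: heading 315 -> 306
  BK 17: (13.142,-5.142) -> (3.15,8.611) [heading=306, draw]
  -- iteration 2/3 --
  FD 5: (3.15,8.611) -> (6.089,4.566) [heading=306, draw]
  RT 9: heading 306 -> 297
  BK 17: (6.089,4.566) -> (-1.629,19.713) [heading=297, draw]
  -- iteration 3/3 --
  FD 5: (-1.629,19.713) -> (0.641,15.258) [heading=297, draw]
  RT 9: heading 297 -> 288
  BK 17: (0.641,15.258) -> (-4.612,31.426) [heading=288, draw]
]
FD 19: (-4.612,31.426) -> (1.259,13.356) [heading=288, draw]
FD 10: (1.259,13.356) -> (4.349,3.845) [heading=288, draw]
FD 20: (4.349,3.845) -> (10.529,-15.176) [heading=288, draw]
Final: pos=(10.529,-15.176), heading=288, 10 segment(s) drawn

Start position: (-1, 9)
Final position: (10.529, -15.176)
Distance = 26.784; >= 1e-6 -> NOT closed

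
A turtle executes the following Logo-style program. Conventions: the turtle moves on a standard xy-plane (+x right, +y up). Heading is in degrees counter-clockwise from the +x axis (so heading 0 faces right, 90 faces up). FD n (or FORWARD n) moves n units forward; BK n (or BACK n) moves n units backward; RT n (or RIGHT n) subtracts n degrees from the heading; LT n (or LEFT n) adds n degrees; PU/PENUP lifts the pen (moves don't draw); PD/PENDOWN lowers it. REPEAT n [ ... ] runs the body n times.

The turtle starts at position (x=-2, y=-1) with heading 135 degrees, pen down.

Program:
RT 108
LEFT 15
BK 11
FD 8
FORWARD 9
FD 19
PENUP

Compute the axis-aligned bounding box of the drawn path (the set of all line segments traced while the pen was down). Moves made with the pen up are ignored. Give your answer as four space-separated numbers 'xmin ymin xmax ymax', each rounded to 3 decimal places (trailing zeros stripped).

Answer: -10.175 -8.36 16.579 15.728

Derivation:
Executing turtle program step by step:
Start: pos=(-2,-1), heading=135, pen down
RT 108: heading 135 -> 27
LT 15: heading 27 -> 42
BK 11: (-2,-1) -> (-10.175,-8.36) [heading=42, draw]
FD 8: (-10.175,-8.36) -> (-4.229,-3.007) [heading=42, draw]
FD 9: (-4.229,-3.007) -> (2.459,3.015) [heading=42, draw]
FD 19: (2.459,3.015) -> (16.579,15.728) [heading=42, draw]
PU: pen up
Final: pos=(16.579,15.728), heading=42, 4 segment(s) drawn

Segment endpoints: x in {-10.175, -4.229, -2, 2.459, 16.579}, y in {-8.36, -3.007, -1, 3.015, 15.728}
xmin=-10.175, ymin=-8.36, xmax=16.579, ymax=15.728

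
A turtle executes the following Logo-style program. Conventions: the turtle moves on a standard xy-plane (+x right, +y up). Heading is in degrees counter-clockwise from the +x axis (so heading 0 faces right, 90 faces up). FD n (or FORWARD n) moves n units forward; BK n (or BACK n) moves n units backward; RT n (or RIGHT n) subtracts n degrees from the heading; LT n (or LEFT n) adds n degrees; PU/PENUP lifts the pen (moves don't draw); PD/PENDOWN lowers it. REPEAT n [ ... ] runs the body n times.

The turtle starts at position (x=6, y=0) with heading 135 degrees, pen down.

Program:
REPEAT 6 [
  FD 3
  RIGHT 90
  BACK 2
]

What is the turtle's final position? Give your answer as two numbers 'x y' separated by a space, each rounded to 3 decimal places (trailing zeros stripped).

Executing turtle program step by step:
Start: pos=(6,0), heading=135, pen down
REPEAT 6 [
  -- iteration 1/6 --
  FD 3: (6,0) -> (3.879,2.121) [heading=135, draw]
  RT 90: heading 135 -> 45
  BK 2: (3.879,2.121) -> (2.464,0.707) [heading=45, draw]
  -- iteration 2/6 --
  FD 3: (2.464,0.707) -> (4.586,2.828) [heading=45, draw]
  RT 90: heading 45 -> 315
  BK 2: (4.586,2.828) -> (3.172,4.243) [heading=315, draw]
  -- iteration 3/6 --
  FD 3: (3.172,4.243) -> (5.293,2.121) [heading=315, draw]
  RT 90: heading 315 -> 225
  BK 2: (5.293,2.121) -> (6.707,3.536) [heading=225, draw]
  -- iteration 4/6 --
  FD 3: (6.707,3.536) -> (4.586,1.414) [heading=225, draw]
  RT 90: heading 225 -> 135
  BK 2: (4.586,1.414) -> (6,0) [heading=135, draw]
  -- iteration 5/6 --
  FD 3: (6,0) -> (3.879,2.121) [heading=135, draw]
  RT 90: heading 135 -> 45
  BK 2: (3.879,2.121) -> (2.464,0.707) [heading=45, draw]
  -- iteration 6/6 --
  FD 3: (2.464,0.707) -> (4.586,2.828) [heading=45, draw]
  RT 90: heading 45 -> 315
  BK 2: (4.586,2.828) -> (3.172,4.243) [heading=315, draw]
]
Final: pos=(3.172,4.243), heading=315, 12 segment(s) drawn

Answer: 3.172 4.243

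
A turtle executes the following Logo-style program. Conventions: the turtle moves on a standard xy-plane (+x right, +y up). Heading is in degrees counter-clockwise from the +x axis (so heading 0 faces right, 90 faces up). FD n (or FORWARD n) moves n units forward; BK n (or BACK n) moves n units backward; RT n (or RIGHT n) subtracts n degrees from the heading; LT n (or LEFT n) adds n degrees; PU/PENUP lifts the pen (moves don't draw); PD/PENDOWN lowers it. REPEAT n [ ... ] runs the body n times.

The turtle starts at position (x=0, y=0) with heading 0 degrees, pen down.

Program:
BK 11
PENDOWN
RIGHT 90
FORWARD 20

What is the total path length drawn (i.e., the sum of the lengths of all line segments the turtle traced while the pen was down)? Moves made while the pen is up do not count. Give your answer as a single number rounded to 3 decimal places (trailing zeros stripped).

Answer: 31

Derivation:
Executing turtle program step by step:
Start: pos=(0,0), heading=0, pen down
BK 11: (0,0) -> (-11,0) [heading=0, draw]
PD: pen down
RT 90: heading 0 -> 270
FD 20: (-11,0) -> (-11,-20) [heading=270, draw]
Final: pos=(-11,-20), heading=270, 2 segment(s) drawn

Segment lengths:
  seg 1: (0,0) -> (-11,0), length = 11
  seg 2: (-11,0) -> (-11,-20), length = 20
Total = 31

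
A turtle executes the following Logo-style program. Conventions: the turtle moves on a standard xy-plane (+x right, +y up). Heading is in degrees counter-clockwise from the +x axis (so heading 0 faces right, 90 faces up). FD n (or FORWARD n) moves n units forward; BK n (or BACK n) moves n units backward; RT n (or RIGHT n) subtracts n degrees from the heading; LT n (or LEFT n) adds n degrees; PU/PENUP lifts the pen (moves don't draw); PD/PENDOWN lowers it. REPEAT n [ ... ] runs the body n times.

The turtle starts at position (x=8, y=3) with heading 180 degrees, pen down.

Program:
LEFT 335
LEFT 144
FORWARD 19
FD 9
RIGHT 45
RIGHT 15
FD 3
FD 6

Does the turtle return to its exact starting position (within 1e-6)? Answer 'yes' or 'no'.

Executing turtle program step by step:
Start: pos=(8,3), heading=180, pen down
LT 335: heading 180 -> 155
LT 144: heading 155 -> 299
FD 19: (8,3) -> (17.211,-13.618) [heading=299, draw]
FD 9: (17.211,-13.618) -> (21.575,-21.489) [heading=299, draw]
RT 45: heading 299 -> 254
RT 15: heading 254 -> 239
FD 3: (21.575,-21.489) -> (20.03,-24.061) [heading=239, draw]
FD 6: (20.03,-24.061) -> (16.939,-29.204) [heading=239, draw]
Final: pos=(16.939,-29.204), heading=239, 4 segment(s) drawn

Start position: (8, 3)
Final position: (16.939, -29.204)
Distance = 33.422; >= 1e-6 -> NOT closed

Answer: no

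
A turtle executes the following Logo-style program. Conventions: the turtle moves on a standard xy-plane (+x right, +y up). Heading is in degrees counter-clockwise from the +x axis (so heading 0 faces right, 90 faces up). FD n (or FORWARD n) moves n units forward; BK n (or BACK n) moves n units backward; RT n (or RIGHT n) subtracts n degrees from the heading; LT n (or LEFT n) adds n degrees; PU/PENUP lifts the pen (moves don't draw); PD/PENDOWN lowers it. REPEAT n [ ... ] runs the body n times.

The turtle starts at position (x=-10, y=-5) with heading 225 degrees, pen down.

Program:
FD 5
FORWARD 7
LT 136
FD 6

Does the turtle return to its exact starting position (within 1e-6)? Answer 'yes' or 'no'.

Answer: no

Derivation:
Executing turtle program step by step:
Start: pos=(-10,-5), heading=225, pen down
FD 5: (-10,-5) -> (-13.536,-8.536) [heading=225, draw]
FD 7: (-13.536,-8.536) -> (-18.485,-13.485) [heading=225, draw]
LT 136: heading 225 -> 1
FD 6: (-18.485,-13.485) -> (-12.486,-13.381) [heading=1, draw]
Final: pos=(-12.486,-13.381), heading=1, 3 segment(s) drawn

Start position: (-10, -5)
Final position: (-12.486, -13.381)
Distance = 8.742; >= 1e-6 -> NOT closed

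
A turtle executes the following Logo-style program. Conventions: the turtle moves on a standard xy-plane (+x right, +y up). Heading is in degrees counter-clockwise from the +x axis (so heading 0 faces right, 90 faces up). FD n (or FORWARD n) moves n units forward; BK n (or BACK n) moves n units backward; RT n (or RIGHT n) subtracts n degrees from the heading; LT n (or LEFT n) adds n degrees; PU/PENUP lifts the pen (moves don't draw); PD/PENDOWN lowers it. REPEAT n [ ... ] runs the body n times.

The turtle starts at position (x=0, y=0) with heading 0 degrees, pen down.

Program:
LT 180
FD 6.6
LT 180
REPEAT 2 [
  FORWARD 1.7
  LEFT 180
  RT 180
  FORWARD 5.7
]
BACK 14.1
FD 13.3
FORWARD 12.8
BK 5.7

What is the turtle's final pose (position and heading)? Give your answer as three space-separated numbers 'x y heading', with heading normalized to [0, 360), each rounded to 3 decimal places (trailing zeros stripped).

Answer: 14.5 0 0

Derivation:
Executing turtle program step by step:
Start: pos=(0,0), heading=0, pen down
LT 180: heading 0 -> 180
FD 6.6: (0,0) -> (-6.6,0) [heading=180, draw]
LT 180: heading 180 -> 0
REPEAT 2 [
  -- iteration 1/2 --
  FD 1.7: (-6.6,0) -> (-4.9,0) [heading=0, draw]
  LT 180: heading 0 -> 180
  RT 180: heading 180 -> 0
  FD 5.7: (-4.9,0) -> (0.8,0) [heading=0, draw]
  -- iteration 2/2 --
  FD 1.7: (0.8,0) -> (2.5,0) [heading=0, draw]
  LT 180: heading 0 -> 180
  RT 180: heading 180 -> 0
  FD 5.7: (2.5,0) -> (8.2,0) [heading=0, draw]
]
BK 14.1: (8.2,0) -> (-5.9,0) [heading=0, draw]
FD 13.3: (-5.9,0) -> (7.4,0) [heading=0, draw]
FD 12.8: (7.4,0) -> (20.2,0) [heading=0, draw]
BK 5.7: (20.2,0) -> (14.5,0) [heading=0, draw]
Final: pos=(14.5,0), heading=0, 9 segment(s) drawn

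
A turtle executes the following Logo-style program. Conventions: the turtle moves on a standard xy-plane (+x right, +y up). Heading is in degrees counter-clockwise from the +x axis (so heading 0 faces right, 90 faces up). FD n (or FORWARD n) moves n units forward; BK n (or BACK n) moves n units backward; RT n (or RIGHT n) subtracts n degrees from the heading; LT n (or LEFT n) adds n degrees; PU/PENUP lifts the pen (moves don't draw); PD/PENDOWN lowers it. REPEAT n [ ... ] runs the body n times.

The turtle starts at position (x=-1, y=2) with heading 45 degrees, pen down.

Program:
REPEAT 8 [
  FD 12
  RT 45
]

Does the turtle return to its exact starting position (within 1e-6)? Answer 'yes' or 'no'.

Answer: yes

Derivation:
Executing turtle program step by step:
Start: pos=(-1,2), heading=45, pen down
REPEAT 8 [
  -- iteration 1/8 --
  FD 12: (-1,2) -> (7.485,10.485) [heading=45, draw]
  RT 45: heading 45 -> 0
  -- iteration 2/8 --
  FD 12: (7.485,10.485) -> (19.485,10.485) [heading=0, draw]
  RT 45: heading 0 -> 315
  -- iteration 3/8 --
  FD 12: (19.485,10.485) -> (27.971,2) [heading=315, draw]
  RT 45: heading 315 -> 270
  -- iteration 4/8 --
  FD 12: (27.971,2) -> (27.971,-10) [heading=270, draw]
  RT 45: heading 270 -> 225
  -- iteration 5/8 --
  FD 12: (27.971,-10) -> (19.485,-18.485) [heading=225, draw]
  RT 45: heading 225 -> 180
  -- iteration 6/8 --
  FD 12: (19.485,-18.485) -> (7.485,-18.485) [heading=180, draw]
  RT 45: heading 180 -> 135
  -- iteration 7/8 --
  FD 12: (7.485,-18.485) -> (-1,-10) [heading=135, draw]
  RT 45: heading 135 -> 90
  -- iteration 8/8 --
  FD 12: (-1,-10) -> (-1,2) [heading=90, draw]
  RT 45: heading 90 -> 45
]
Final: pos=(-1,2), heading=45, 8 segment(s) drawn

Start position: (-1, 2)
Final position: (-1, 2)
Distance = 0; < 1e-6 -> CLOSED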